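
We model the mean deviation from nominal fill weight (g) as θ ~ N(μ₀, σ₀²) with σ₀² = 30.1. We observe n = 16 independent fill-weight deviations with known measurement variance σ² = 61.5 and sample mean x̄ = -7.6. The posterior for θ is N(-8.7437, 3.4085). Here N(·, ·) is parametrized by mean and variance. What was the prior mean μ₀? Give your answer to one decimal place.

μ₀ = -17.7

With known observation variance, the Normal–Normal posterior has precision τ_n = τ₀ + n/σ² and mean μ_n = (τ₀μ₀ + (n/σ²)x̄)/τ_n.
Here τ₀ = 1/30.1 = 0.033223 and τ_data = 16/61.5 = 0.260163, so τ_n = 0.293386.
Rearranging for μ₀: μ₀ = (μ_n·τ_n − τ_data·x̄)/τ₀ = (-8.7437·0.293386 − 0.260163·-7.6) / 0.033223 = -0.588040/0.033223 ≈ -17.7.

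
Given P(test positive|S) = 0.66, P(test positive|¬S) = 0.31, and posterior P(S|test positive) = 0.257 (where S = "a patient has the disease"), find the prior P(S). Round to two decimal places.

P(S) = 0.14

In odds form, posterior odds = prior odds × likelihood ratio, so prior odds = posterior odds ÷ LR.
Posterior odds = 0.257/(1−0.257) = 0.3459. LR = 0.66/0.31 = 2.1290.
Prior odds = 0.3459/2.1290 = 0.1625, so P(S) = 0.1625/(1+0.1625) ≈ 0.14.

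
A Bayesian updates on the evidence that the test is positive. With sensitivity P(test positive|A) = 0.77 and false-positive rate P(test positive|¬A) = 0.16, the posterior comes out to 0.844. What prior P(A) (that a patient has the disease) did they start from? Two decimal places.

In odds form, posterior odds = prior odds × likelihood ratio, so prior odds = posterior odds ÷ LR.
Posterior odds = 0.844/(1−0.844) = 5.4103. LR = 0.77/0.16 = 4.8125.
Prior odds = 5.4103/4.8125 = 1.1242, so P(A) = 1.1242/(1+1.1242) ≈ 0.53.

P(A) = 0.53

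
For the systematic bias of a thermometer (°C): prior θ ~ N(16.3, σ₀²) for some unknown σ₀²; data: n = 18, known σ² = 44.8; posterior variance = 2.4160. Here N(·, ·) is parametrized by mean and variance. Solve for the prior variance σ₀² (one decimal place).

σ₀² = 82.5

For the Normal–Normal model with known σ², precisions add: τ_n = τ₀ + n/σ².
So 1/σ₀² = 1/2.4160 − 18/44.8 = 0.413907 − 0.401786 = 0.012121.
Hence σ₀² = 1/0.012121 ≈ 82.5.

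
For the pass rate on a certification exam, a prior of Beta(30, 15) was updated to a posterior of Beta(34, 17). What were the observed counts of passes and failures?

Beta is conjugate to the binomial likelihood: posterior = Beta(α+s, β+f).
Match parameters: s=34−30=4, f=17−15=2.

4 passes and 2 failures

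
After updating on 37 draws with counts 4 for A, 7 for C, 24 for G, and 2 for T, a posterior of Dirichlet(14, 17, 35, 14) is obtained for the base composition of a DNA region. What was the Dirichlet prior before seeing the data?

Dirichlet(10, 10, 11, 12)

For a Dirichlet(α) prior with multinomial counts c, the posterior is Dirichlet(α + c) componentwise.
Subtract each count from the matching posterior parameter: 14−4=10, 17−7=10, 35−24=11, 14−2=12.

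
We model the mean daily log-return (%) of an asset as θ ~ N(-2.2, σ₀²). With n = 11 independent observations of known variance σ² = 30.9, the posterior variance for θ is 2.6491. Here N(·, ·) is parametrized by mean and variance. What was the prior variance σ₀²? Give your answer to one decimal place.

Posterior precision equals prior precision plus data precision: 1/σ_n² = 1/σ₀² + n/σ².
So 1/σ₀² = 1/2.6491 − 11/30.9 = 0.377487 − 0.355987 = 0.021500.
Hence σ₀² = 1/0.021500 ≈ 46.5.

σ₀² = 46.5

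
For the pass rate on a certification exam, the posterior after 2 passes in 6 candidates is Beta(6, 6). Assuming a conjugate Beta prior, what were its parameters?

Beta(4, 2)

A Beta(α, β) prior with s successes and f failures in binomial data gives a Beta(α+s, β+f) posterior.
Subtract the data counts: 6−2=4, 6−4=2.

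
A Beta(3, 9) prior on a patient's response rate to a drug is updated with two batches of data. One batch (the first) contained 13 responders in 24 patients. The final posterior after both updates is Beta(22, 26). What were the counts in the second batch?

Sequential conjugate updates are equivalent to a single update on the pooled data, so total successes = posterior α − prior α and total failures = posterior β − prior β.
Total across both batches: 22−3=19 responders, 26−9=17 non-responders.
Subtract the first batch: 19−13=6 responders and 17−11=6 non-responders.

6 responders and 6 non-responders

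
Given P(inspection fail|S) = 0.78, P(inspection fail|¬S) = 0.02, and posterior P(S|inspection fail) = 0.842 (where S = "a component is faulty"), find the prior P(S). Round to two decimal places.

In odds form, posterior odds = prior odds × likelihood ratio, so prior odds = posterior odds ÷ LR.
Posterior odds = 0.842/(1−0.842) = 5.3291. LR = 0.78/0.02 = 39.0000.
Prior odds = 5.3291/39.0000 = 0.1366, so P(S) = 0.1366/(1+0.1366) ≈ 0.12.

P(S) = 0.12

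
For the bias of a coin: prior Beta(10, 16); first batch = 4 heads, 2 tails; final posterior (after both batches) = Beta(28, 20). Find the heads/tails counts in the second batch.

Because Beta–binomial updating is additive in the counts, the combined data contributed (α_post−α_prior, β_post−β_prior) successes and failures.
Total across both batches: 28−10=18 heads, 20−16=4 tails.
Subtract the first batch: 18−4=14 heads and 4−2=2 tails.

14 heads and 2 tails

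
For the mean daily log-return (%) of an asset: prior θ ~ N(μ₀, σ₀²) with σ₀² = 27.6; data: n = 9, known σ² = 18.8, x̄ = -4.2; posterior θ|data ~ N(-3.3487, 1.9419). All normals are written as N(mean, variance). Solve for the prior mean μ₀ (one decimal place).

The posterior mean is a precision-weighted average: μ_n = (τ₀μ₀ + τ_data·x̄)/(τ₀+τ_data), with τ₀=1/σ₀² and τ_data=n/σ².
Here τ₀ = 1/27.6 = 0.036232 and τ_data = 9/18.8 = 0.478723, so τ_n = 0.514955.
Rearranging for μ₀: μ₀ = (μ_n·τ_n − τ_data·x̄)/τ₀ = (-3.3487·0.514955 − 0.478723·-4.2) / 0.036232 = 0.286207/0.036232 ≈ 7.9.

μ₀ = 7.9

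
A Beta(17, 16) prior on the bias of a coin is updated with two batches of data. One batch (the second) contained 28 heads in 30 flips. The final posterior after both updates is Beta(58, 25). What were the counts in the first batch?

13 heads and 7 tails

Because Beta–binomial updating is additive in the counts, the combined data contributed (α_post−α_prior, β_post−β_prior) successes and failures.
Total across both batches: 58−17=41 heads, 25−16=9 tails.
Subtract the second batch: 41−28=13 heads and 9−2=7 tails.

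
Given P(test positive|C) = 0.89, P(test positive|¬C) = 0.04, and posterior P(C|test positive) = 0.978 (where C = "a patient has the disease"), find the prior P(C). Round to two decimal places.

P(C) = 0.67

In odds form, posterior odds = prior odds × likelihood ratio, so prior odds = posterior odds ÷ LR.
Posterior odds = 0.978/(1−0.978) = 44.4545. LR = 0.89/0.04 = 22.2500.
Prior odds = 44.4545/22.2500 = 1.9980, so P(C) = 1.9980/(1+1.9980) ≈ 0.67.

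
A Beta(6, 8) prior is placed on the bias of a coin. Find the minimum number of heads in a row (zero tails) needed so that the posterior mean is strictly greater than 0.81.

k = 29

After k heads and 0 tails the posterior is Beta(6+k, 8), with mean (6+k)/(6+8+k).
Set (6+k)/(14+k) > 0.81 and solve: k > (0.81·14 − 6)/(1 − 0.81) = 28.105.
The smallest integer exceeding 28.105 is 29.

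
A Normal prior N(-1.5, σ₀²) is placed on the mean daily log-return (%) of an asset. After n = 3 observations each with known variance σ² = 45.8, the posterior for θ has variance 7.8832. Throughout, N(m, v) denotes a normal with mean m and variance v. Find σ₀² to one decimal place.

Posterior precision equals prior precision plus data precision: 1/σ_n² = 1/σ₀² + n/σ².
So 1/σ₀² = 1/7.8832 − 3/45.8 = 0.126852 − 0.065502 = 0.061350.
Hence σ₀² = 1/0.061350 ≈ 16.3.

σ₀² = 16.3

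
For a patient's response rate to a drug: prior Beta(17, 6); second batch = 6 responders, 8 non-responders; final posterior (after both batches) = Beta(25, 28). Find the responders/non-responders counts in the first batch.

2 responders and 14 non-responders

Sequential conjugate updates are equivalent to a single update on the pooled data, so total successes = posterior α − prior α and total failures = posterior β − prior β.
Total across both batches: 25−17=8 responders, 28−6=22 non-responders.
Subtract the second batch: 8−6=2 responders and 22−8=14 non-responders.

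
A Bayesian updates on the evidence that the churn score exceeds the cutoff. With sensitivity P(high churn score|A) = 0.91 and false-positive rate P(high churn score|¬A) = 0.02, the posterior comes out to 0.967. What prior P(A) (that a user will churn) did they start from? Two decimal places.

P(A) = 0.39

Bayes' rule in odds form gives O(A|E) = O(A)·[P(E|A)/P(E|¬A)], hence O(A) = O(A|E)/LR.
Posterior odds = 0.967/(1−0.967) = 29.3030. LR = 0.91/0.02 = 45.5000.
Prior odds = 29.3030/45.5000 = 0.6440, so P(A) = 0.6440/(1+0.6440) ≈ 0.39.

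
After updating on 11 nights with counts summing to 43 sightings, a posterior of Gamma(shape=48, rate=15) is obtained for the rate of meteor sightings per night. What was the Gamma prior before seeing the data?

Gamma(shape=5, rate=4)

Gamma–Poisson conjugacy: posterior shape = α + Σxᵢ, posterior rate = β + n.
So α = 48 − 43 = 5 and β = 15 − 11 = 4.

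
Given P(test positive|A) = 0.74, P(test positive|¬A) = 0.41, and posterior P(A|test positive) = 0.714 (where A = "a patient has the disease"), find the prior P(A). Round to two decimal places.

P(A) = 0.58

Bayes' rule in odds form gives O(A|E) = O(A)·[P(E|A)/P(E|¬A)], hence O(A) = O(A|E)/LR.
Posterior odds = 0.714/(1−0.714) = 2.4965. LR = 0.74/0.41 = 1.8049.
Prior odds = 2.4965/1.8049 = 1.3832, so P(A) = 1.3832/(1+1.3832) ≈ 0.58.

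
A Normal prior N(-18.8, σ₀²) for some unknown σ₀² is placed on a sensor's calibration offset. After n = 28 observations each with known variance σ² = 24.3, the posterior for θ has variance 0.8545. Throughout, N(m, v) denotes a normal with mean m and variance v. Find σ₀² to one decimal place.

Posterior precision equals prior precision plus data precision: 1/σ_n² = 1/σ₀² + n/σ².
So 1/σ₀² = 1/0.8545 − 28/24.3 = 1.170275 − 1.152263 = 0.018012.
Hence σ₀² = 1/0.018012 ≈ 55.5.

σ₀² = 55.5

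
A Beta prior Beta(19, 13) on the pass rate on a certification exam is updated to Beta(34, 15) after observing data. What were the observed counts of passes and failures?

15 passes and 2 failures

A Beta(α, β) prior with s successes and f failures in binomial data gives a Beta(α+s, β+f) posterior.
So s = 34 − 19 = 15 and f = 15 − 13 = 2.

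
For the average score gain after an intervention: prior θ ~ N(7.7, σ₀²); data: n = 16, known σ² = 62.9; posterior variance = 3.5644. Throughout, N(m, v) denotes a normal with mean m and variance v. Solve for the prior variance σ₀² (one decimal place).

Posterior precision equals prior precision plus data precision: 1/σ_n² = 1/σ₀² + n/σ².
So 1/σ₀² = 1/3.5644 − 16/62.9 = 0.280552 − 0.254372 = 0.026180.
Hence σ₀² = 1/0.026180 ≈ 38.2.

σ₀² = 38.2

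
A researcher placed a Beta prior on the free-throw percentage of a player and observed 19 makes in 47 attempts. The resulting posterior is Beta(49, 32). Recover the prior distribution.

Beta(30, 4)

A Beta(α, β) prior with s successes and f failures in binomial data gives a Beta(α+s, β+f) posterior.
Subtract the data counts: 49−19=30, 32−28=4.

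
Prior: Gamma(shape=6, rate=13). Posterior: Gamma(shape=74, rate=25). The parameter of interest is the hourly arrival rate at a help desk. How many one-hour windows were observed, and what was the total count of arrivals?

A Gamma(α, β) prior (rate parametrization) on a Poisson rate with n observations summing to S gives posterior Gamma(α+S, β+n).
Matching: Σxᵢ = 74 − 6 = 68 and n = 25 − 13 = 12.

n = 12 one-hour windows with total 68 arrivals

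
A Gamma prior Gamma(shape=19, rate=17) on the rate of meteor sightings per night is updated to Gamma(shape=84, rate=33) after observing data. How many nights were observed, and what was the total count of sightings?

Gamma–Poisson conjugacy: posterior shape = α + Σxᵢ, posterior rate = β + n.
Matching: Σxᵢ = 84 − 19 = 65 and n = 33 − 17 = 16.

n = 16 nights with total 65 sightings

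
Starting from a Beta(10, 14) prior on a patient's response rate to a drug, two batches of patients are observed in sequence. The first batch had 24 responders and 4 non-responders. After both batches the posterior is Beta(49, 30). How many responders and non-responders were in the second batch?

15 responders and 12 non-responders

Sequential conjugate updates are equivalent to a single update on the pooled data, so total successes = posterior α − prior α and total failures = posterior β − prior β.
Total across both batches: 49−10=39 responders, 30−14=16 non-responders.
Subtract the first batch: 39−24=15 responders and 16−4=12 non-responders.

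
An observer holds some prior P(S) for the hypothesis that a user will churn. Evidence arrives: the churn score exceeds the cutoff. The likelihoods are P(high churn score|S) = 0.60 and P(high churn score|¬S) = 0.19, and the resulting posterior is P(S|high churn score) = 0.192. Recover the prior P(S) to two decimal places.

Bayes' rule in odds form gives O(S|E) = O(S)·[P(E|S)/P(E|¬S)], hence O(S) = O(S|E)/LR.
Posterior odds = 0.192/(1−0.192) = 0.2376. LR = 0.60/0.19 = 3.1579.
Prior odds = 0.2376/3.1579 = 0.0752, so P(S) = 0.0752/(1+0.0752) ≈ 0.07.

P(S) = 0.07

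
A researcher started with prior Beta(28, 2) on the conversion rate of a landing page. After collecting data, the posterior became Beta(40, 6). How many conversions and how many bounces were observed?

Beta is conjugate to the binomial likelihood: posterior = Beta(α+s, β+f).
Match parameters: s=40−28=12, f=6−2=4.

12 conversions and 4 bounces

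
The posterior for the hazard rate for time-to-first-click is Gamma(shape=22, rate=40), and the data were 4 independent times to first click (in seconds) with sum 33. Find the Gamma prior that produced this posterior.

Gamma(shape=18, rate=7)

Gamma–exponential conjugacy: posterior shape = α + n, posterior rate = β + Σtᵢ.
So α = 22 − 4 = 18 and β = 40 − 33 = 7.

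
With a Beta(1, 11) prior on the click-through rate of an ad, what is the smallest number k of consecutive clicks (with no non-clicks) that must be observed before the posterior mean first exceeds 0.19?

After k clicks and 0 non-clicks the posterior is Beta(1+k, 11), with mean (1+k)/(1+11+k).
Set (1+k)/(12+k) > 0.19 and solve: k > (0.19·12 − 1)/(1 − 0.19) = 1.580.
The smallest integer exceeding 1.580 is 2, and checking k=2: (3)/(14) = 0.2143 > 0.19.

k = 2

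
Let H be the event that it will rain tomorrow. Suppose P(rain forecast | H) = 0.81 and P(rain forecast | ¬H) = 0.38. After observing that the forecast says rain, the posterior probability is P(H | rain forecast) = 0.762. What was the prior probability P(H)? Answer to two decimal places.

P(H) = 0.60

Bayes' rule in odds form gives O(H|E) = O(H)·[P(E|H)/P(E|¬H)], hence O(H) = O(H|E)/LR.
Posterior odds = 0.762/(1−0.762) = 3.2017. LR = 0.81/0.38 = 2.1316.
Prior odds = 3.2017/2.1316 = 1.5020, so P(H) = 1.5020/(1+1.5020) ≈ 0.60.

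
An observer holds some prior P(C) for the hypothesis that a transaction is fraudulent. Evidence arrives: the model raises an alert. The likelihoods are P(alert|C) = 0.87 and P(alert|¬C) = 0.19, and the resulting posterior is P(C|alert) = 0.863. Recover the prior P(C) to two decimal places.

P(C) = 0.58

In odds form, posterior odds = prior odds × likelihood ratio, so prior odds = posterior odds ÷ LR.
Posterior odds = 0.863/(1−0.863) = 6.2993. LR = 0.87/0.19 = 4.5789.
Prior odds = 6.2993/4.5789 = 1.3757, so P(C) = 1.3757/(1+1.3757) ≈ 0.58.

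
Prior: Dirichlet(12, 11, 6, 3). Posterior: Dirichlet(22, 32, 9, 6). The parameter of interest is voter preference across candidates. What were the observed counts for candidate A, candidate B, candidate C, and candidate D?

counts (10, 21, 3, 3)

For a Dirichlet(α) prior with multinomial counts c, the posterior is Dirichlet(α + c) componentwise.
Counts are posterior − prior componentwise: 22−12=10, 32−11=21, 9−6=3, 6−3=3.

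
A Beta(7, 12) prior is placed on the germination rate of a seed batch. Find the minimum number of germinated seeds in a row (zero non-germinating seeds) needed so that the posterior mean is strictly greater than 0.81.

k = 45

After k germinated seeds and 0 non-germinating seeds the posterior is Beta(7+k, 12), with mean (7+k)/(7+12+k).
Set (7+k)/(19+k) > 0.81 and solve: k > (0.81·19 − 7)/(1 − 0.81) = 44.158.
The smallest integer exceeding 44.158 is 45, and checking k=45: (52)/(64) = 0.8125 > 0.81.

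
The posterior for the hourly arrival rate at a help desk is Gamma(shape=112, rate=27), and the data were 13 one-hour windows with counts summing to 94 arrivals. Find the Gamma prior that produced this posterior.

Gamma–Poisson conjugacy: posterior shape = α + Σxᵢ, posterior rate = β + n.
So α = 112 − 94 = 18 and β = 27 − 13 = 14.

Gamma(shape=18, rate=14)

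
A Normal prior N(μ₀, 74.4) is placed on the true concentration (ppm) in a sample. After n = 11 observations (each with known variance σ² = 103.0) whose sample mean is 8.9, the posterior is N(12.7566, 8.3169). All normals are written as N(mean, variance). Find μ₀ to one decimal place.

μ₀ = 43.4

With known observation variance, the Normal–Normal posterior has precision τ_n = τ₀ + n/σ² and mean μ_n = (τ₀μ₀ + (n/σ²)x̄)/τ_n.
Here τ₀ = 1/74.4 = 0.013441 and τ_data = 11/103.0 = 0.106796, so τ_n = 0.120237.
Rearranging for μ₀: μ₀ = (μ_n·τ_n − τ_data·x̄)/τ₀ = (12.7566·0.120237 − 0.106796·8.9) / 0.013441 = 0.583331/0.013441 ≈ 43.4.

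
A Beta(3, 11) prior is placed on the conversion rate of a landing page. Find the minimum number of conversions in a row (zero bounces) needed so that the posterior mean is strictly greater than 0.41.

After k conversions and 0 bounces the posterior is Beta(3+k, 11), with mean (3+k)/(3+11+k).
Set (3+k)/(14+k) > 0.41 and solve: k > (0.41·14 − 3)/(1 − 0.41) = 4.644.
The smallest integer exceeding 4.644 is 5.

k = 5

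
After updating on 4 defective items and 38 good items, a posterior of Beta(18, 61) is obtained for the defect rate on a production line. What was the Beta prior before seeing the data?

Beta(14, 23)

A Beta(α, β) prior with s successes and f failures in binomial data gives a Beta(α+s, β+f) posterior.
Subtract the data counts: 18−4=14, 61−38=23.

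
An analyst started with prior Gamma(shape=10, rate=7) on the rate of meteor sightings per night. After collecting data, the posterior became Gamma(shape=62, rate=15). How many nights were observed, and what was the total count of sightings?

Gamma–Poisson conjugacy: posterior shape = α + Σxᵢ, posterior rate = β + n.
Matching: Σxᵢ = 62 − 10 = 52 and n = 15 − 7 = 8.

n = 8 nights with total 52 sightings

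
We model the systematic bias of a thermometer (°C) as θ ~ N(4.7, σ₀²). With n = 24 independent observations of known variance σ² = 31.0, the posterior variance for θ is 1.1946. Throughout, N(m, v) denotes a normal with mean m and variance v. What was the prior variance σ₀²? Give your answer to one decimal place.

σ₀² = 15.9

Posterior precision equals prior precision plus data precision: 1/σ_n² = 1/σ₀² + n/σ².
So 1/σ₀² = 1/1.1946 − 24/31.0 = 0.837100 − 0.774194 = 0.062906.
Hence σ₀² = 1/0.062906 ≈ 15.9.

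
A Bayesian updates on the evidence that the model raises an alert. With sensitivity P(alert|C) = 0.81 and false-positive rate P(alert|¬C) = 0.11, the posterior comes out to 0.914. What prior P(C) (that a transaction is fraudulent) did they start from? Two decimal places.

In odds form, posterior odds = prior odds × likelihood ratio, so prior odds = posterior odds ÷ LR.
Posterior odds = 0.914/(1−0.914) = 10.6279. LR = 0.81/0.11 = 7.3636.
Prior odds = 10.6279/7.3636 = 1.4433, so P(C) = 1.4433/(1+1.4433) ≈ 0.59.

P(C) = 0.59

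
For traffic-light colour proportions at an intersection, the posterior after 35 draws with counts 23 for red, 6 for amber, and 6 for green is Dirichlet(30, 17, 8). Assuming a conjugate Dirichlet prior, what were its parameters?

For a Dirichlet(α) prior with multinomial counts c, the posterior is Dirichlet(α + c) componentwise.
Subtract each count from the matching posterior parameter: 30−23=7, 17−6=11, 8−6=2.

Dirichlet(7, 11, 2)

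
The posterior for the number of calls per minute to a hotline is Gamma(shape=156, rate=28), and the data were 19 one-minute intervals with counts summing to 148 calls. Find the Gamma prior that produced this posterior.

Gamma(shape=8, rate=9)

A Gamma(α, β) prior (rate parametrization) on a Poisson rate with n observations summing to S gives posterior Gamma(α+S, β+n).
So α = 156 − 148 = 8 and β = 28 − 19 = 9.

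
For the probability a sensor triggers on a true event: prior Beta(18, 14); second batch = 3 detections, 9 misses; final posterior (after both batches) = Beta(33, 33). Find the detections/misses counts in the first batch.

Because Beta–binomial updating is additive in the counts, the combined data contributed (α_post−α_prior, β_post−β_prior) successes and failures.
Total across both batches: 33−18=15 detections, 33−14=19 misses.
Subtract the second batch: 15−3=12 detections and 19−9=10 misses.

12 detections and 10 misses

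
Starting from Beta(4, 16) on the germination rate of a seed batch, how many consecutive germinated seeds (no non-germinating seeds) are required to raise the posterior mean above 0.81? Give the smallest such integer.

After k germinated seeds and 0 non-germinating seeds the posterior is Beta(4+k, 16), with mean (4+k)/(4+16+k).
Set (4+k)/(20+k) > 0.81 and solve: k > (0.81·20 − 4)/(1 − 0.81) = 64.211.
The smallest integer exceeding 64.211 is 65.

k = 65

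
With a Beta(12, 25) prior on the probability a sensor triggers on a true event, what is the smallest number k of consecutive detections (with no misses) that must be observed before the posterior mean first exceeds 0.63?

After k detections and 0 misses the posterior is Beta(12+k, 25), with mean (12+k)/(12+25+k).
Set (12+k)/(37+k) > 0.63 and solve: k > (0.63·37 − 12)/(1 − 0.63) = 30.568.
The smallest integer exceeding 30.568 is 31, and checking k=31: (43)/(68) = 0.6324 > 0.63.

k = 31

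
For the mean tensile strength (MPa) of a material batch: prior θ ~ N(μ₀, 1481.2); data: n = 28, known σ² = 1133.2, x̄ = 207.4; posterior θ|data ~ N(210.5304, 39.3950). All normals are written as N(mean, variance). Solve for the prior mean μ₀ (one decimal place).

The posterior mean is a precision-weighted average: μ_n = (τ₀μ₀ + τ_data·x̄)/(τ₀+τ_data), with τ₀=1/σ₀² and τ_data=n/σ².
Here τ₀ = 1/1481.2 = 0.000675 and τ_data = 28/1133.2 = 0.024709, so τ_n = 0.025384.
Rearranging for μ₀: μ₀ = (μ_n·τ_n − τ_data·x̄)/τ₀ = (210.5304·0.025384 − 0.024709·207.4) / 0.000675 = 0.219457/0.000675 ≈ 325.1.

μ₀ = 325.1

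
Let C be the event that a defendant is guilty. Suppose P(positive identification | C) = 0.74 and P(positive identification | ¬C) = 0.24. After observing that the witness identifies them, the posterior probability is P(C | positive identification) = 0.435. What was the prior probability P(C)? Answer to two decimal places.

P(C) = 0.20

In odds form, posterior odds = prior odds × likelihood ratio, so prior odds = posterior odds ÷ LR.
Posterior odds = 0.435/(1−0.435) = 0.7699. LR = 0.74/0.24 = 3.0833.
Prior odds = 0.7699/3.0833 = 0.2497, so P(C) = 0.2497/(1+0.2497) ≈ 0.20.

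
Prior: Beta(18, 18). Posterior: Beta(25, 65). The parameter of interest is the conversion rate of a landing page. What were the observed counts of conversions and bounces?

Beta is conjugate to the binomial likelihood: posterior = Beta(a+s, b+f).
Match parameters: s=25−18=7, f=65−18=47.

7 conversions and 47 bounces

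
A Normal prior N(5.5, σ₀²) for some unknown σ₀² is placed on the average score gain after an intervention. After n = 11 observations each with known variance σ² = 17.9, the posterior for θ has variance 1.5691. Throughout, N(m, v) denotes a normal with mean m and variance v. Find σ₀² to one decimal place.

σ₀² = 43.9

Posterior precision equals prior precision plus data precision: 1/σ_n² = 1/σ₀² + n/σ².
So 1/σ₀² = 1/1.5691 − 11/17.9 = 0.637308 − 0.614525 = 0.022783.
Hence σ₀² = 1/0.022783 ≈ 43.9.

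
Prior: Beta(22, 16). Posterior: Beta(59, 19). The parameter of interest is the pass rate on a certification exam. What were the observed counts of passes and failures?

Under Beta–binomial conjugacy the posterior parameters are (α+s, β+f).
Match parameters: s=59−22=37, f=19−16=3.

37 passes and 3 failures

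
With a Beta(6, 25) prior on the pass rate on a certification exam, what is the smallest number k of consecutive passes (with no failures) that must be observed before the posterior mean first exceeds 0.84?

k = 126

After k passes and 0 failures the posterior is Beta(6+k, 25), with mean (6+k)/(6+25+k).
Set (6+k)/(31+k) > 0.84 and solve: k > (0.84·31 − 6)/(1 − 0.84) = 125.250.
The smallest integer exceeding 125.250 is 126, and checking k=126: (132)/(157) = 0.8408 > 0.84.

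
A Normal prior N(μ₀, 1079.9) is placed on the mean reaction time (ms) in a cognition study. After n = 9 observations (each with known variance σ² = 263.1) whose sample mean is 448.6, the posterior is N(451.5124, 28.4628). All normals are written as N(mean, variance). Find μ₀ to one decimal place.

The posterior mean is a precision-weighted average: μ_n = (τ₀μ₀ + τ_data·x̄)/(τ₀+τ_data), with τ₀=1/σ₀² and τ_data=n/σ².
Here τ₀ = 1/1079.9 = 0.000926 and τ_data = 9/263.1 = 0.034208, so τ_n = 0.035134.
Rearranging for μ₀: μ₀ = (μ_n·τ_n − τ_data·x̄)/τ₀ = (451.5124·0.035134 − 0.034208·448.6) / 0.000926 = 0.517728/0.000926 ≈ 559.1.

μ₀ = 559.1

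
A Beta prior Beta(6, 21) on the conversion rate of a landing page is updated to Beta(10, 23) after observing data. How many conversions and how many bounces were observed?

4 conversions and 2 bounces

Beta is conjugate to the binomial likelihood: posterior = Beta(α+s, β+f).
Match parameters: s=10−6=4, f=23−21=2.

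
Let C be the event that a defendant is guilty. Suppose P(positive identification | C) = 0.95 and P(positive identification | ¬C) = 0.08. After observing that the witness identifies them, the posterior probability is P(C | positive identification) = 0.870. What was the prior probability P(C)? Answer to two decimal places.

P(C) = 0.36

Bayes' rule in odds form gives O(C|E) = O(C)·[P(E|C)/P(E|¬C)], hence O(C) = O(C|E)/LR.
Posterior odds = 0.870/(1−0.870) = 6.6923. LR = 0.95/0.08 = 11.8750.
Prior odds = 6.6923/11.8750 = 0.5636, so P(C) = 0.5636/(1+0.5636) ≈ 0.36.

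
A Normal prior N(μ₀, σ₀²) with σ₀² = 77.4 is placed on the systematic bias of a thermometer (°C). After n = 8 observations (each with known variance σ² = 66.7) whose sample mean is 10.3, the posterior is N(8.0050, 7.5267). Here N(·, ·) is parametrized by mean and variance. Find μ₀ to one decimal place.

μ₀ = -13.3

With known observation variance, the Normal–Normal posterior has precision τ_n = τ₀ + n/σ² and mean μ_n = (τ₀μ₀ + (n/σ²)x̄)/τ_n.
Here τ₀ = 1/77.4 = 0.012920 and τ_data = 8/66.7 = 0.119940, so τ_n = 0.132860.
Rearranging for μ₀: μ₀ = (μ_n·τ_n − τ_data·x̄)/τ₀ = (8.0050·0.132860 − 0.119940·10.3) / 0.012920 = -0.171838/0.012920 ≈ -13.3.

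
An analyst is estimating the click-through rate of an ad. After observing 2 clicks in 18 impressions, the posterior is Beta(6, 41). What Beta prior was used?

Beta(4, 25)

Under Beta–binomial conjugacy the posterior parameters are (a+s, b+f).
Subtract the data counts: 6−2=4, 41−16=25.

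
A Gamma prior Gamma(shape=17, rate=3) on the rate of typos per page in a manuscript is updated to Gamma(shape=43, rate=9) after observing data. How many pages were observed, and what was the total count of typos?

n = 6 pages with total 26 typos

Gamma–Poisson conjugacy: posterior shape = α + Σxᵢ, posterior rate = β + n.
Matching: Σxᵢ = 43 − 17 = 26 and n = 9 − 3 = 6.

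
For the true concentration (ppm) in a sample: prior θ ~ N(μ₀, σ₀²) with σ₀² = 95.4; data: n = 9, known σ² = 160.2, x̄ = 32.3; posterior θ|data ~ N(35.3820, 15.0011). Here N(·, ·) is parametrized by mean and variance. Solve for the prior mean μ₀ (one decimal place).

The posterior mean is a precision-weighted average: μ_n = (τ₀μ₀ + τ_data·x̄)/(τ₀+τ_data), with τ₀=1/σ₀² and τ_data=n/σ².
Here τ₀ = 1/95.4 = 0.010482 and τ_data = 9/160.2 = 0.056180, so τ_n = 0.066662.
Rearranging for μ₀: μ₀ = (μ_n·τ_n − τ_data·x̄)/τ₀ = (35.3820·0.066662 − 0.056180·32.3) / 0.010482 = 0.544021/0.010482 ≈ 51.9.

μ₀ = 51.9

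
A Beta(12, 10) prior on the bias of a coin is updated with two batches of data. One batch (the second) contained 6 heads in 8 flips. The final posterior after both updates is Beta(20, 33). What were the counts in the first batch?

2 heads and 21 tails

Sequential conjugate updates are equivalent to a single update on the pooled data, so total successes = posterior α − prior α and total failures = posterior β − prior β.
Total across both batches: 20−12=8 heads, 33−10=23 tails.
Subtract the second batch: 8−6=2 heads and 23−2=21 tails.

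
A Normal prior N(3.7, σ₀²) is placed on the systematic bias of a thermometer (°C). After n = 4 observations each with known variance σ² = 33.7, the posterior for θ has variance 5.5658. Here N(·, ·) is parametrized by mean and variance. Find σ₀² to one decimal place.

σ₀² = 16.4

Posterior precision equals prior precision plus data precision: 1/σ_n² = 1/σ₀² + n/σ².
So 1/σ₀² = 1/5.5658 − 4/33.7 = 0.179669 − 0.118694 = 0.060975.
Hence σ₀² = 1/0.060975 ≈ 16.4.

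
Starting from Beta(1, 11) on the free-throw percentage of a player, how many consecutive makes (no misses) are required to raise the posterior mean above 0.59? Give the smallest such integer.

k = 15

After k makes and 0 misses the posterior is Beta(1+k, 11), with mean (1+k)/(1+11+k).
Set (1+k)/(12+k) > 0.59 and solve: k > (0.59·12 − 1)/(1 − 0.59) = 14.829.
The smallest integer exceeding 14.829 is 15.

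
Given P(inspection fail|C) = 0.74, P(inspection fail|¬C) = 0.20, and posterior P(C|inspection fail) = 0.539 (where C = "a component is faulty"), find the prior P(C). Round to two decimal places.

P(C) = 0.24

Bayes' rule in odds form gives O(C|E) = O(C)·[P(E|C)/P(E|¬C)], hence O(C) = O(C|E)/LR.
Posterior odds = 0.539/(1−0.539) = 1.1692. LR = 0.74/0.20 = 3.7000.
Prior odds = 1.1692/3.7000 = 0.3160, so P(C) = 0.3160/(1+0.3160) ≈ 0.24.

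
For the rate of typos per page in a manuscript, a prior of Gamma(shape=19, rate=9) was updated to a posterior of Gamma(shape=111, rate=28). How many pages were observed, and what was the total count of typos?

n = 19 pages with total 92 typos

Gamma–Poisson conjugacy: posterior shape = α + Σxᵢ, posterior rate = β + n.
Matching: Σxᵢ = 111 − 19 = 92 and n = 28 − 9 = 19.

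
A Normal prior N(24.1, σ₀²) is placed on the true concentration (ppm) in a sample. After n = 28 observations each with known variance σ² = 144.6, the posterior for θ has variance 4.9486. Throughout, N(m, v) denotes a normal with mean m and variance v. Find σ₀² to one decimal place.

For the Normal–Normal model with known σ², precisions add: τ_n = τ₀ + n/σ².
So 1/σ₀² = 1/4.9486 − 28/144.6 = 0.202077 − 0.193638 = 0.008439.
Hence σ₀² = 1/0.008439 ≈ 118.5.

σ₀² = 118.5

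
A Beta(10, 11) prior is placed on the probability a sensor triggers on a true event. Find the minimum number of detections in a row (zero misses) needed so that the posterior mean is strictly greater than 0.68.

k = 14

After k detections and 0 misses the posterior is Beta(10+k, 11), with mean (10+k)/(10+11+k).
Set (10+k)/(21+k) > 0.68 and solve: k > (0.68·21 − 10)/(1 − 0.68) = 13.375.
The smallest integer exceeding 13.375 is 14.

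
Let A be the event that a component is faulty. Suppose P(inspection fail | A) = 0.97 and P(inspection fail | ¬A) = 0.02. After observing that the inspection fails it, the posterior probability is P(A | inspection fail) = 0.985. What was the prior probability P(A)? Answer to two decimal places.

In odds form, posterior odds = prior odds × likelihood ratio, so prior odds = posterior odds ÷ LR.
Posterior odds = 0.985/(1−0.985) = 65.6667. LR = 0.97/0.02 = 48.5000.
Prior odds = 65.6667/48.5000 = 1.3540, so P(A) = 1.3540/(1+1.3540) ≈ 0.58.

P(A) = 0.58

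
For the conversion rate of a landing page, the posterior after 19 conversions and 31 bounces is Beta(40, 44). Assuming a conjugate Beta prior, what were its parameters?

Beta(21, 13)

Beta is conjugate to the binomial likelihood: posterior = Beta(α+s, β+f).
Subtract the data counts: 40−19=21, 44−31=13.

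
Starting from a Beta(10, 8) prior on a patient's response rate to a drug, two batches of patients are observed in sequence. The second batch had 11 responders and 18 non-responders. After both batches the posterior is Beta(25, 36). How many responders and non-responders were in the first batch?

Because Beta–binomial updating is additive in the counts, the combined data contributed (α_post−α_prior, β_post−β_prior) successes and failures.
Total across both batches: 25−10=15 responders, 36−8=28 non-responders.
Subtract the second batch: 15−11=4 responders and 28−18=10 non-responders.

4 responders and 10 non-responders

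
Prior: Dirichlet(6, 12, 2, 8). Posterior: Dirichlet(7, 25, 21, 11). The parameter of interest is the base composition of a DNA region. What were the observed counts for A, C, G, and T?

counts (1, 13, 19, 3)

For a Dirichlet(α) prior with multinomial counts c, the posterior is Dirichlet(α + c) componentwise.
Counts are posterior − prior componentwise: 7−6=1, 25−12=13, 21−2=19, 11−8=3.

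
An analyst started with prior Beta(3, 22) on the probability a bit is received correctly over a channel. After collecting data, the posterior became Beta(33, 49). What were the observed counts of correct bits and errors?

30 correct bits and 27 errors

Under Beta–binomial conjugacy the posterior parameters are (α+s, β+f).
Match parameters: s=33−3=30, f=49−22=27.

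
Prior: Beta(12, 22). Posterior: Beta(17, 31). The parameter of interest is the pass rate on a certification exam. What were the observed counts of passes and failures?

Beta is conjugate to the binomial likelihood: posterior = Beta(α+s, β+f).
Match parameters: s=17−12=5, f=31−22=9.

5 passes and 9 failures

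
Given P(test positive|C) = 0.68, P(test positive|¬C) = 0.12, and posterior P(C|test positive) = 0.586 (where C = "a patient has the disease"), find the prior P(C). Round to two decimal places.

P(C) = 0.20

In odds form, posterior odds = prior odds × likelihood ratio, so prior odds = posterior odds ÷ LR.
Posterior odds = 0.586/(1−0.586) = 1.4155. LR = 0.68/0.12 = 5.6667.
Prior odds = 1.4155/5.6667 = 0.2498, so P(C) = 0.2498/(1+0.2498) ≈ 0.20.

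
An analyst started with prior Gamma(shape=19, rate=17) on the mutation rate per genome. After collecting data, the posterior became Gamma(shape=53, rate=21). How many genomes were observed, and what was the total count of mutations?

A Gamma(α, β) prior (rate parametrization) on a Poisson rate with n observations summing to S gives posterior Gamma(α+S, β+n).
Matching: Σxᵢ = 53 − 19 = 34 and n = 21 − 17 = 4.

n = 4 genomes with total 34 mutations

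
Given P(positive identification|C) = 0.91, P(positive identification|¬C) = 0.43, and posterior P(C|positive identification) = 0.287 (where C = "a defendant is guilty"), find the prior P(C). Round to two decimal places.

P(C) = 0.16

In odds form, posterior odds = prior odds × likelihood ratio, so prior odds = posterior odds ÷ LR.
Posterior odds = 0.287/(1−0.287) = 0.4025. LR = 0.91/0.43 = 2.1163.
Prior odds = 0.4025/2.1163 = 0.1902, so P(C) = 0.1902/(1+0.1902) ≈ 0.16.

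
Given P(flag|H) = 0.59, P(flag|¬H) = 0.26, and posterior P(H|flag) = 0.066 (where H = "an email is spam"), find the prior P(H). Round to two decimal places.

P(H) = 0.03

In odds form, posterior odds = prior odds × likelihood ratio, so prior odds = posterior odds ÷ LR.
Posterior odds = 0.066/(1−0.066) = 0.0707. LR = 0.59/0.26 = 2.2692.
Prior odds = 0.0707/2.2692 = 0.0312, so P(H) = 0.0312/(1+0.0312) ≈ 0.03.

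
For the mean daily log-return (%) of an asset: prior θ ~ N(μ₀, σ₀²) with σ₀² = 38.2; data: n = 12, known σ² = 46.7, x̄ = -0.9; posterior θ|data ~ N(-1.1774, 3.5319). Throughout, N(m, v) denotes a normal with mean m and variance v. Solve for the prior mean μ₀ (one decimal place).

μ₀ = -3.9

The posterior mean is a precision-weighted average: μ_n = (τ₀μ₀ + τ_data·x̄)/(τ₀+τ_data), with τ₀=1/σ₀² and τ_data=n/σ².
Here τ₀ = 1/38.2 = 0.026178 and τ_data = 12/46.7 = 0.256959, so τ_n = 0.283137.
Rearranging for μ₀: μ₀ = (μ_n·τ_n − τ_data·x̄)/τ₀ = (-1.1774·0.283137 − 0.256959·-0.9) / 0.026178 = -0.102102/0.026178 ≈ -3.9.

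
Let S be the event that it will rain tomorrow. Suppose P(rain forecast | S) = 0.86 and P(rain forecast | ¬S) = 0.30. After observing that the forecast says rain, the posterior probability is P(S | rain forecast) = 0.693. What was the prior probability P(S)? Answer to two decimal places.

P(S) = 0.44

In odds form, posterior odds = prior odds × likelihood ratio, so prior odds = posterior odds ÷ LR.
Posterior odds = 0.693/(1−0.693) = 2.2573. LR = 0.86/0.30 = 2.8667.
Prior odds = 2.2573/2.8667 = 0.7874, so P(S) = 0.7874/(1+0.7874) ≈ 0.44.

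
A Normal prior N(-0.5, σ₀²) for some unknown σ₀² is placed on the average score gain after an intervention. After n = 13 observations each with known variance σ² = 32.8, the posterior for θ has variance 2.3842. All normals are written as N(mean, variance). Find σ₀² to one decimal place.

Posterior precision equals prior precision plus data precision: 1/σ_n² = 1/σ₀² + n/σ².
So 1/σ₀² = 1/2.3842 − 13/32.8 = 0.419428 − 0.396341 = 0.023087.
Hence σ₀² = 1/0.023087 ≈ 43.3.

σ₀² = 43.3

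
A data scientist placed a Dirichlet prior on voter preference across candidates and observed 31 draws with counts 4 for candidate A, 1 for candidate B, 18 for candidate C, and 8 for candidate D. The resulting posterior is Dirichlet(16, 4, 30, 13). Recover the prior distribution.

For a Dirichlet(α) prior with multinomial counts c, the posterior is Dirichlet(α + c) componentwise.
Subtract each count from the matching posterior parameter: 16−4=12, 4−1=3, 30−18=12, 13−8=5.

Dirichlet(12, 3, 12, 5)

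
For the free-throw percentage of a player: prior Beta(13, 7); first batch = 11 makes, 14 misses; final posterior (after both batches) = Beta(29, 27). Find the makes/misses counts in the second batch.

Sequential conjugate updates are equivalent to a single update on the pooled data, so total successes = posterior α − prior α and total failures = posterior β − prior β.
Total across both batches: 29−13=16 makes, 27−7=20 misses.
Subtract the first batch: 16−11=5 makes and 20−14=6 misses.

5 makes and 6 misses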